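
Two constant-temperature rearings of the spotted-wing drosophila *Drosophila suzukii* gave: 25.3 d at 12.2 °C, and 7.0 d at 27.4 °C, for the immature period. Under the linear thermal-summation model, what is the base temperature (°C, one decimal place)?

Linear rate model ⇒ the product D·(T − T_b) is constant across temperatures.
25.3·(12.2 − T_b) = 7.0·(27.4 − T_b)
T_b = (25.3·12.2 − 7.0·27.4) / (25.3 − 7.0) = 116.86 / 18.3 = 6.386 °C ≈ 6.4 °C.

6.4 °C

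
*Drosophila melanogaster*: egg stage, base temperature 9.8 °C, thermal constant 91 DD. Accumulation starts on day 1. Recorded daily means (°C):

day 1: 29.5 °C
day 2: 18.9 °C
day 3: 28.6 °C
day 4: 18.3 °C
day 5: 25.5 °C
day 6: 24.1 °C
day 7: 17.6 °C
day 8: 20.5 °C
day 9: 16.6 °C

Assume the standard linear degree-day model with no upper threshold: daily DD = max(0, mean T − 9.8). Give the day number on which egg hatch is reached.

day 7

Daily DD above 9.8 °C: 19.7, 9.1, 18.8, 8.5, 15.7, 14.3, 7.8, 10.7, 6.8.
Cumulative: 19.7, 28.8, 47.6, 56.1, 71.8, 86.1, 93.9, 104.6, 111.4.
The total first reaches 91 DD on day 7.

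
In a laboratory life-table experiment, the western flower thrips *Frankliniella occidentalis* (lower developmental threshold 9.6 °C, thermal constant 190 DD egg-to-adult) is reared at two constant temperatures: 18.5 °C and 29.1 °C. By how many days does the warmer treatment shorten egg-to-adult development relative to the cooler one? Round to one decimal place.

11.6 days

At 18.5 °C: 190 / (18.5 − 9.6) = 190 / 8.9 = 21.348 d.
At 29.1 °C: 190 / (29.1 − 9.6) = 190 / 19.5 = 9.744 d.
Difference = |21.348 − 9.744| = 11.605 ≈ 11.6 days.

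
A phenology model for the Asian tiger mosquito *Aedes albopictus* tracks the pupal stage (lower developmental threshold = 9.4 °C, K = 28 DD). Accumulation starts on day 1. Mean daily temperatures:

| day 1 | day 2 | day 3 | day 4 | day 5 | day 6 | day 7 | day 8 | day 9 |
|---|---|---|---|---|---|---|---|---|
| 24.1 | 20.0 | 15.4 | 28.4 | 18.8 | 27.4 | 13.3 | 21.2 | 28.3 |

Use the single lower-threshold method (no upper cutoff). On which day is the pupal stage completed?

day 3

Daily DD above 9.4 °C: 14.7, 10.6, 6.0, 19.0, 9.4, 18.0, 3.9, 11.8, 18.9.
Cumulative: 14.7, 25.3, 31.3, 50.3, 59.7, 77.7, 81.6, 93.4, 112.3.
The total first reaches 28 DD on day 3.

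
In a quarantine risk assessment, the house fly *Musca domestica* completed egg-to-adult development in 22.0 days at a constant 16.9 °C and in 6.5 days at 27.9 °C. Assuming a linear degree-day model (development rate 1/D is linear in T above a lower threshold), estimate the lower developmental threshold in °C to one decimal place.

Linear rate model ⇒ the product D·(T − T_b) is constant across temperatures.
22.0·(16.9 − T_b) = 6.5·(27.9 − T_b)
T_b = (22.0·16.9 − 6.5·27.9) / (22.0 − 6.5) = 190.45 / 15.5 = 12.287 °C ≈ 12.3 °C.

12.3 °C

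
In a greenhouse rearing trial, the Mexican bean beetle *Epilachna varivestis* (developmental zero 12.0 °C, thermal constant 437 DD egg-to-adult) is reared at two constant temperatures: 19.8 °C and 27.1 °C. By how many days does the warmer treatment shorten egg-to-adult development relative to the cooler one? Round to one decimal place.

At 19.8 °C: 437 / (19.8 − 12.0) = 437 / 7.8 = 56.026 d.
At 27.1 °C: 437 / (27.1 − 12.0) = 437 / 15.1 = 28.940 d.
Difference = |56.026 − 28.940| = 27.085 ≈ 27.1 days.

27.1 days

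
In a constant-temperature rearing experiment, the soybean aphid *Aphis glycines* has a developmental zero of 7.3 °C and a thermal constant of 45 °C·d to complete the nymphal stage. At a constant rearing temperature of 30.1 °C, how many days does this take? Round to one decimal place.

Daily accumulation = 30.1 − 7.3 = 22.8 DD/day.
Duration = 45 / 22.8 = 1.974 ≈ 2.0 days.

2.0 days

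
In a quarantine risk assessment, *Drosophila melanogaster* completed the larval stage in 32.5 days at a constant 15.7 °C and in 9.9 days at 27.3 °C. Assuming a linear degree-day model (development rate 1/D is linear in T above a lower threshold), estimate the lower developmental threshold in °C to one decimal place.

10.6 °C

Under the model K = D·(T − T_b), so D₁·(T₁ − T_b) = D₂·(T₂ − T_b).
32.5·(15.7 − T_b) = 9.9·(27.3 − T_b)
T_b = (32.5·15.7 − 9.9·27.3) / (32.5 − 9.9) = 239.98 / 22.6 = 10.619 °C ≈ 10.6 °C.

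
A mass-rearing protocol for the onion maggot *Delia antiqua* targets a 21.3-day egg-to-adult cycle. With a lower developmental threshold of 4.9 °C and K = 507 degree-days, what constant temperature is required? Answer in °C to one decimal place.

28.7 °C

Required daily accumulation = 507 / 21.3 = 23.803 DD/day.
T = T_base + 23.803 = 4.9 + 23.803 = 28.703 ≈ 28.7 °C.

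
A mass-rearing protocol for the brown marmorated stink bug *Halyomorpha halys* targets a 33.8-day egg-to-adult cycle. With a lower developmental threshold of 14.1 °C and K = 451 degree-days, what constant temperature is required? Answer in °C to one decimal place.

27.4 °C

Required daily accumulation = 451 / 33.8 = 13.343 DD/day.
T = T_base + 13.343 = 14.1 + 13.343 = 27.443 ≈ 27.4 °C.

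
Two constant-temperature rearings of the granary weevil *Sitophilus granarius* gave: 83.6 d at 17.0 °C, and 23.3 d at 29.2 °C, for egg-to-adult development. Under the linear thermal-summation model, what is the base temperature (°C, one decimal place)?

Linear rate model ⇒ the product D·(T − T_b) is constant across temperatures.
83.6·(17.0 − T_b) = 23.3·(29.2 − T_b)
T_b = (83.6·17.0 − 23.3·29.2) / (83.6 − 23.3) = 740.84 / 60.3 = 12.286 °C ≈ 12.3 °C.

12.3 °C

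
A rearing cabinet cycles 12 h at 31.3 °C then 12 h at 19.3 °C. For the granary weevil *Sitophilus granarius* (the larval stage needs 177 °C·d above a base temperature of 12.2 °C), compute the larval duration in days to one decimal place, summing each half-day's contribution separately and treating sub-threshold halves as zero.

Day half: max(0, 31.3 − 12.2) × 0.5 = 19.1 × 0.5 = 9.55 DD.
Night half: max(0, 19.3 − 12.2) × 0.5 = 7.1 × 0.5 = 3.55 DD.
Per 24 h: 13.10 DD/day.
Duration = 177 / 13.10 = 13.511 ≈ 13.5 days.

13.5 days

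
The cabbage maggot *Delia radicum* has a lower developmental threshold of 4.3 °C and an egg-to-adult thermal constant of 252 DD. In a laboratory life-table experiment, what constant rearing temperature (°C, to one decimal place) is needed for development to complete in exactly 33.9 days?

Required daily accumulation = 252 / 33.9 = 7.434 DD/day.
T = T_base + 7.434 = 4.3 + 7.434 = 11.734 ≈ 11.7 °C.

11.7 °C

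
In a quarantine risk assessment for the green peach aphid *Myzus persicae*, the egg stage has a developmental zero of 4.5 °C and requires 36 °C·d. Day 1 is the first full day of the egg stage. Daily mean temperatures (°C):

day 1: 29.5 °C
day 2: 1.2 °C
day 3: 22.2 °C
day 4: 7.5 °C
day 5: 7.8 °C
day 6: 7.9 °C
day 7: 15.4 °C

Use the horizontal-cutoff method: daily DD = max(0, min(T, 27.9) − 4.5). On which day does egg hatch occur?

Daily DD above 4.5 °C (capped at 23.4): 23.4, 0.0, 17.7, 3.0, 3.3, 3.4, 10.9.
Cumulative: 23.4, 23.4, 41.1, 44.1, 47.4, 50.8, 61.7.
The total first reaches 36 DD on day 3.

day 3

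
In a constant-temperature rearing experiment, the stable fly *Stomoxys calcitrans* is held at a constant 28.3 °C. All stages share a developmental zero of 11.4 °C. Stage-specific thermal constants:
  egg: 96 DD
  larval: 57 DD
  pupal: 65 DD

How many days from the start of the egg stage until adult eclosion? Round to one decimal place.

12.9 days

Daily accumulation at 28.3 °C = 28.3 − 11.4 = 16.9 DD/day.
Total K = 96 + 57 + 65 = 218 DD.
Total duration = 218 / 16.9 = 12.899 ≈ 12.9 days.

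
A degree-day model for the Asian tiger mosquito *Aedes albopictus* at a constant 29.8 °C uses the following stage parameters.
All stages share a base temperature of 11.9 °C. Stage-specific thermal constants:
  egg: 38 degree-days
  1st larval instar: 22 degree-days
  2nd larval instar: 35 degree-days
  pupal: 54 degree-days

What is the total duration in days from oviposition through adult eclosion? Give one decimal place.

Daily accumulation at 29.8 °C = 29.8 − 11.9 = 17.9 DD/day.
Total K = 38 + 22 + 35 + 54 = 149 DD.
Total duration = 149 / 17.9 = 8.324 ≈ 8.3 days.

8.3 days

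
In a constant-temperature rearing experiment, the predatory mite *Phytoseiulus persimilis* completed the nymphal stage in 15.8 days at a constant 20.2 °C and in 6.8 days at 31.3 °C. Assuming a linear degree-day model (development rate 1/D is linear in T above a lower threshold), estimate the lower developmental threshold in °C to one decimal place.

Under the model K = D·(T − T_b), so D₁·(T₁ − T_b) = D₂·(T₂ − T_b).
15.8·(20.2 − T_b) = 6.8·(31.3 − T_b)
T_b = (15.8·20.2 − 6.8·31.3) / (15.8 − 6.8) = 106.32 / 9.0 = 11.813 °C ≈ 11.8 °C.

11.8 °C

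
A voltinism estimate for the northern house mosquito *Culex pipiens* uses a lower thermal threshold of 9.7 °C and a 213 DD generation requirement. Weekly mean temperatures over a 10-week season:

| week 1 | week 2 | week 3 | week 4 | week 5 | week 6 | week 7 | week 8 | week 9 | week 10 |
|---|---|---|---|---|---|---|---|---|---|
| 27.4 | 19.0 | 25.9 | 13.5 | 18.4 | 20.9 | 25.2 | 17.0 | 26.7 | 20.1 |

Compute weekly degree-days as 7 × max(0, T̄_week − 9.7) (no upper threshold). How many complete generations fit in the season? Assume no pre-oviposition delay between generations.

3 generations

Weekly DD (7 × max(0, T̄ − 9.7)): 123.9, 65.1, 113.4, 26.6, 60.9, 78.4, 108.5, 51.1, 119.0, 72.8.
Season total = 819.7 DD.
Complete generations = ⌊819.7 / 213⌋ = 3.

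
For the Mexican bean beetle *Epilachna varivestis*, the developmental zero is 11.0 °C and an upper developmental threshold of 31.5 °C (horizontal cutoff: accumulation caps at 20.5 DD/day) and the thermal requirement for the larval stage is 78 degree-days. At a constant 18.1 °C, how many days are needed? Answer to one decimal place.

Daily accumulation = 18.1 − 11.0 = 7.1 DD/day.
Duration = 78 / 7.1 = 10.986 ≈ 11.0 days.

11.0 days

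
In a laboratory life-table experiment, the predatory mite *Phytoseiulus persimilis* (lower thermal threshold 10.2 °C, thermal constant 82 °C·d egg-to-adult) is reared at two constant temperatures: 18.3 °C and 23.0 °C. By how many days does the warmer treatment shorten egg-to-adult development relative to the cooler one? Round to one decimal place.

At 18.3 °C: 82 / (18.3 − 10.2) = 82 / 8.1 = 10.123 d.
At 23.0 °C: 82 / (23.0 − 10.2) = 82 / 12.8 = 6.406 d.
Difference = |10.123 − 6.406| = 3.717 ≈ 3.7 days.

3.7 days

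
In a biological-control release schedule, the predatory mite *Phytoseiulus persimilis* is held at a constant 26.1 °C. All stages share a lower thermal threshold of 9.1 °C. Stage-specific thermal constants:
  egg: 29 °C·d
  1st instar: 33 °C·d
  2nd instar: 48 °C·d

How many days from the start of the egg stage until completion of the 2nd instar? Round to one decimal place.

6.5 days

Daily accumulation at 26.1 °C = 26.1 − 9.1 = 17.0 DD/day.
Total K = 29 + 33 + 48 = 110 DD.
Total duration = 110 / 17.0 = 6.471 ≈ 6.5 days.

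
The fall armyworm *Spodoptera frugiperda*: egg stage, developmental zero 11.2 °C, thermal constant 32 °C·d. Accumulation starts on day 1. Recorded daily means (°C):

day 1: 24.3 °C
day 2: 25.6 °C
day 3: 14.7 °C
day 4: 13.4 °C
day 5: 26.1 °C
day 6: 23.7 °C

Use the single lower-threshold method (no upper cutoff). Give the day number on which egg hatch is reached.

Daily DD above 11.2 °C: 13.1, 14.4, 3.5, 2.2, 14.9, 12.5.
Cumulative: 13.1, 27.5, 31.0, 33.2, 48.1, 60.6.
The total first reaches 32 DD on day 4.

day 4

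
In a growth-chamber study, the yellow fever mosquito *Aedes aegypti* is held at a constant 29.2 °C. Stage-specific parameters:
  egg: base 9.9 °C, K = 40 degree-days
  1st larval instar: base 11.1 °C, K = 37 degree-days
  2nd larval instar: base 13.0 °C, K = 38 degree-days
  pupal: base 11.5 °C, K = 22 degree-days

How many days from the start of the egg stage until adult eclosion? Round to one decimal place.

egg: 40 / (29.2 − 9.9) = 40 / 19.3 = 2.073 d.
1st larval instar: 37 / (29.2 − 11.1) = 37 / 18.1 = 2.044 d.
2nd larval instar: 38 / (29.2 − 13.0) = 38 / 16.2 = 2.346 d.
pupal: 22 / (29.2 − 11.5) = 22 / 17.7 = 1.243 d.
Sum = 7.705 ≈ 7.7 days.

7.7 days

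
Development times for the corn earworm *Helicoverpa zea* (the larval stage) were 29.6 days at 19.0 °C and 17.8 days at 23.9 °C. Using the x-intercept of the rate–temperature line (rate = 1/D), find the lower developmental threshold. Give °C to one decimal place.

Linear rate model ⇒ the product D·(T − T_b) is constant across temperatures.
29.6·(19.0 − T_b) = 17.8·(23.9 − T_b)
T_b = (29.6·19.0 − 17.8·23.9) / (29.6 − 17.8) = 136.98 / 11.8 = 11.608 °C ≈ 11.6 °C.

11.6 °C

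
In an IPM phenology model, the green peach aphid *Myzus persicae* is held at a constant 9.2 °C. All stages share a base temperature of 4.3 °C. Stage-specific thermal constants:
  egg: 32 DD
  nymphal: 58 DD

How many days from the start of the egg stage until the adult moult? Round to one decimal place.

18.4 days

Daily accumulation at 9.2 °C = 9.2 − 4.3 = 4.9 DD/day.
Total K = 32 + 58 = 90 DD.
Total duration = 90 / 4.9 = 18.367 ≈ 18.4 days.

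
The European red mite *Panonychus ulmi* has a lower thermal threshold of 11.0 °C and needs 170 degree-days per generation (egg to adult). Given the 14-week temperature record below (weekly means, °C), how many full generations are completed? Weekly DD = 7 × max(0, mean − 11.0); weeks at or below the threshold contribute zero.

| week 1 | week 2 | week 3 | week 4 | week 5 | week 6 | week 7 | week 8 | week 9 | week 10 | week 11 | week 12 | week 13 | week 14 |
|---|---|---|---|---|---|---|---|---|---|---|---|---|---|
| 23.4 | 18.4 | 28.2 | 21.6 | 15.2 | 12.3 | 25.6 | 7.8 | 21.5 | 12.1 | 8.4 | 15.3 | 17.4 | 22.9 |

4 generations

Weekly DD (7 × max(0, T̄ − 11.0)): 86.8, 51.8, 120.4, 74.2, 29.4, 9.1, 102.2, 0.0, 73.5, 7.7, 0.0, 30.1, 44.8, 83.3.
Season total = 713.3 DD.
Complete generations = ⌊713.3 / 170⌋ = 4.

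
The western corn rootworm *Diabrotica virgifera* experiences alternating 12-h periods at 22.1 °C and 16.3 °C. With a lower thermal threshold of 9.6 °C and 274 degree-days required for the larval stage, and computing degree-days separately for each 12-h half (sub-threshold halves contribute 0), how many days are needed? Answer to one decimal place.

Day half: max(0, 22.1 − 9.6) × 0.5 = 12.5 × 0.5 = 6.25 DD.
Night half: max(0, 16.3 − 9.6) × 0.5 = 6.7 × 0.5 = 3.35 DD.
Per 24 h: 9.60 DD/day.
Duration = 274 / 9.60 = 28.542 ≈ 28.5 days.

28.5 days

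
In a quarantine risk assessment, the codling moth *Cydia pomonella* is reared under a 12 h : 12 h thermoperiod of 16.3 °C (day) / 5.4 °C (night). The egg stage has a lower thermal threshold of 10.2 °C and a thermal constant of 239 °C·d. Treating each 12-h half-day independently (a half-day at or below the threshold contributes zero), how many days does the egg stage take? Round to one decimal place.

78.4 days

Day half: max(0, 16.3 − 10.2) × 0.5 = 6.1 × 0.5 = 3.05 DD.
Night half: max(0, 5.4 − 10.2) × 0.5 = 0.0 × 0.5 = 0.00 DD.
Per 24 h: 3.05 DD/day.
Duration = 239 / 3.05 = 78.361 ≈ 78.4 days.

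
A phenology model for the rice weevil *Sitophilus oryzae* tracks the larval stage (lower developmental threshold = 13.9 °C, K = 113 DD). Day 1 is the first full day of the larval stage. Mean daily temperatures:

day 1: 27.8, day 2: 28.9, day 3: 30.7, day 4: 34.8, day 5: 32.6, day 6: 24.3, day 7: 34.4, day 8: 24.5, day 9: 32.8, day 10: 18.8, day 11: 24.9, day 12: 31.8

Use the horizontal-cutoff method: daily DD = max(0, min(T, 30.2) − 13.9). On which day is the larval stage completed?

day 8

Daily DD above 13.9 °C (capped at 16.3): 13.9, 15.0, 16.3, 16.3, 16.3, 10.4, 16.3, 10.6, 16.3, 4.9, 11.0, 16.3.
Cumulative: 13.9, 28.9, 45.2, 61.5, 77.8, 88.2, 104.5, 115.1, 131.4, 136.3, 147.3, 163.6.
The total first reaches 113 DD on day 8.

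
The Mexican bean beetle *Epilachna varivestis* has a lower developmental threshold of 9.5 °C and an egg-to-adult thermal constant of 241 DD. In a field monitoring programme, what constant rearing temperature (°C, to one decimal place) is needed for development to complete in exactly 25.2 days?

Required daily accumulation = 241 / 25.2 = 9.563 DD/day.
T = T_base + 9.563 = 9.5 + 9.563 = 19.063 ≈ 19.1 °C.

19.1 °C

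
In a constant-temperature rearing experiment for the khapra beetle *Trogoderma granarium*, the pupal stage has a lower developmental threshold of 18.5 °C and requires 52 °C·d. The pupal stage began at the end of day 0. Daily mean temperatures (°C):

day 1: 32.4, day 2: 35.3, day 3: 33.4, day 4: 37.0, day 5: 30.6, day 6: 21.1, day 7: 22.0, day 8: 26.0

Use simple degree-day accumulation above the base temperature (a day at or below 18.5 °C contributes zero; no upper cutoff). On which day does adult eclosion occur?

Daily DD above 18.5 °C: 13.9, 16.8, 14.9, 18.5, 12.1, 2.6, 3.5, 7.5.
Cumulative: 13.9, 30.7, 45.6, 64.1, 76.2, 78.8, 82.3, 89.8.
The total first reaches 52 DD on day 4.

day 4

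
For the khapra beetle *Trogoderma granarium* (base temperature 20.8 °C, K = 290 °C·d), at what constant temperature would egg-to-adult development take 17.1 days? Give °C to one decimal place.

Required daily accumulation = 290 / 17.1 = 16.959 DD/day.
T = T_base + 16.959 = 20.8 + 16.959 = 37.759 ≈ 37.8 °C.

37.8 °C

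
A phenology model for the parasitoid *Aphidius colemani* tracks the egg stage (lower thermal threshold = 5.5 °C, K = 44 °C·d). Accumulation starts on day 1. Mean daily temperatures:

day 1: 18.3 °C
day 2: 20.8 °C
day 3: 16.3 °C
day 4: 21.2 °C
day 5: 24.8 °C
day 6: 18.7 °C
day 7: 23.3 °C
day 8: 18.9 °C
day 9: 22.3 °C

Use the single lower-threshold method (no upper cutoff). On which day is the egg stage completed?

day 4

Daily DD above 5.5 °C: 12.8, 15.3, 10.8, 15.7, 19.3, 13.2, 17.8, 13.4, 16.8.
Cumulative: 12.8, 28.1, 38.9, 54.6, 73.9, 87.1, 104.9, 118.3, 135.1.
The total first reaches 44 DD on day 4.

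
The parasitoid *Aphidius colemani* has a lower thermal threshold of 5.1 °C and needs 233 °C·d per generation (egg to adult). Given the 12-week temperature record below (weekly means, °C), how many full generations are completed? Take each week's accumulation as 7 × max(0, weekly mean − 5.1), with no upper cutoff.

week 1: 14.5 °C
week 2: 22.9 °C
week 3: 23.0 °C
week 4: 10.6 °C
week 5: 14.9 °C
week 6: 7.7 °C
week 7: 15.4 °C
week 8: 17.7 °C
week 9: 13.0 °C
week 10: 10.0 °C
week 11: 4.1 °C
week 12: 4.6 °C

2 generations

Weekly DD (7 × max(0, T̄ − 5.1)): 65.8, 124.6, 125.3, 38.5, 68.6, 18.2, 72.1, 88.2, 55.3, 34.3, 0.0, 0.0.
Season total = 690.9 DD.
Complete generations = ⌊690.9 / 233⌋ = 2.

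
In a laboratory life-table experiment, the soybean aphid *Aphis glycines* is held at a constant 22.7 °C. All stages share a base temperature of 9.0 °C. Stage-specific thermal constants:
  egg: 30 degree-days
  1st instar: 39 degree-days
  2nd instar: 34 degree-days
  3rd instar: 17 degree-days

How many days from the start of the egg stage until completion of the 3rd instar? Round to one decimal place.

8.8 days

Daily accumulation at 22.7 °C = 22.7 − 9.0 = 13.7 DD/day.
Total K = 30 + 39 + 34 + 17 = 120 DD.
Total duration = 120 / 13.7 = 8.759 ≈ 8.8 days.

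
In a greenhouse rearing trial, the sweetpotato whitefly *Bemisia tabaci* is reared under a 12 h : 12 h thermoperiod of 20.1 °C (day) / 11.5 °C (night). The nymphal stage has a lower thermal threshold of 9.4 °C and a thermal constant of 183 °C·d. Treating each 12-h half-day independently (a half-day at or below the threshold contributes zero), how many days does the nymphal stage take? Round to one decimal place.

28.6 days

Day half: max(0, 20.1 − 9.4) × 0.5 = 10.7 × 0.5 = 5.35 DD.
Night half: max(0, 11.5 − 9.4) × 0.5 = 2.1 × 0.5 = 1.05 DD.
Per 24 h: 6.40 DD/day.
Duration = 183 / 6.40 = 28.594 ≈ 28.6 days.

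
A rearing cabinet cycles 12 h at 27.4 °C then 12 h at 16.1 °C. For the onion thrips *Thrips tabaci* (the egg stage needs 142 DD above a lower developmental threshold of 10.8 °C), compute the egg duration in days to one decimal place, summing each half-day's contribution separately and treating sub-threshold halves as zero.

Day half: max(0, 27.4 − 10.8) × 0.5 = 16.6 × 0.5 = 8.30 DD.
Night half: max(0, 16.1 − 10.8) × 0.5 = 5.3 × 0.5 = 2.65 DD.
Per 24 h: 10.95 DD/day.
Duration = 142 / 10.95 = 12.968 ≈ 13.0 days.

13.0 days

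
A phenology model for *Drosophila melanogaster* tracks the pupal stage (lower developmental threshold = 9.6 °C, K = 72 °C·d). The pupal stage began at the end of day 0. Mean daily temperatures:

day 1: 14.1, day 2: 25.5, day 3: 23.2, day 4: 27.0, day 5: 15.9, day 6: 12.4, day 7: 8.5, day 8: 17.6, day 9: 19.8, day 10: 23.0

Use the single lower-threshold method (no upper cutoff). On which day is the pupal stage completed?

day 9

Daily DD above 9.6 °C: 4.5, 15.9, 13.6, 17.4, 6.3, 2.8, 0.0, 8.0, 10.2, 13.4.
Cumulative: 4.5, 20.4, 34.0, 51.4, 57.7, 60.5, 60.5, 68.5, 78.7, 92.1.
The total first reaches 72 DD on day 9.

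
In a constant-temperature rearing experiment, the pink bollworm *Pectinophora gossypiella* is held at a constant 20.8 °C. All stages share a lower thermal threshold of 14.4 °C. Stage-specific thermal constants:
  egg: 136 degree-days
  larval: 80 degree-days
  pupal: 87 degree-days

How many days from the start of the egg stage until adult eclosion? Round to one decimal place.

47.3 days

Daily accumulation at 20.8 °C = 20.8 − 14.4 = 6.4 DD/day.
Total K = 136 + 80 + 87 = 303 DD.
Total duration = 303 / 6.4 = 47.344 ≈ 47.3 days.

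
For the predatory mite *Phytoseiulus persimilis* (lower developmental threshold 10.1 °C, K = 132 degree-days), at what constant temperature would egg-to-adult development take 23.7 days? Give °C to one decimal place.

Required daily accumulation = 132 / 23.7 = 5.570 DD/day.
T = T_base + 5.570 = 10.1 + 5.570 = 15.670 ≈ 15.7 °C.

15.7 °C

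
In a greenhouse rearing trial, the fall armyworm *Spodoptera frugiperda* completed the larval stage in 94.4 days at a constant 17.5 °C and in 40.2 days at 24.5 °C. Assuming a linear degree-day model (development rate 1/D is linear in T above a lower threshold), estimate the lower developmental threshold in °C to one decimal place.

12.3 °C

Linear rate model ⇒ the product D·(T − T_b) is constant across temperatures.
94.4·(17.5 − T_b) = 40.2·(24.5 − T_b)
T_b = (94.4·17.5 − 40.2·24.5) / (94.4 − 40.2) = 667.10 / 54.2 = 12.308 °C ≈ 12.3 °C.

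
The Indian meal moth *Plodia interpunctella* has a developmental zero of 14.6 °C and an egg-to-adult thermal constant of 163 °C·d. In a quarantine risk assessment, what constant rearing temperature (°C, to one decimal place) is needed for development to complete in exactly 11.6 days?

28.7 °C

Required daily accumulation = 163 / 11.6 = 14.052 DD/day.
T = T_base + 14.052 = 14.6 + 14.052 = 28.652 ≈ 28.7 °C.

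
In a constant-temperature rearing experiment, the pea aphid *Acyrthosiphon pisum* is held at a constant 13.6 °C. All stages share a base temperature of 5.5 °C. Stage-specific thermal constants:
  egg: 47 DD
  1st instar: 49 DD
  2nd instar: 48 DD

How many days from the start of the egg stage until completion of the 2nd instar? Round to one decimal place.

17.8 days

Daily accumulation at 13.6 °C = 13.6 − 5.5 = 8.1 DD/day.
Total K = 47 + 49 + 48 = 144 DD.
Total duration = 144 / 8.1 = 17.778 ≈ 17.8 days.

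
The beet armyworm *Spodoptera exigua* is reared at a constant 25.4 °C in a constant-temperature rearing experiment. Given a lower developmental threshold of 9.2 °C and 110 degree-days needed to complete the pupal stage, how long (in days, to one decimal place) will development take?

6.8 days

Daily accumulation = 25.4 − 9.2 = 16.2 DD/day.
Duration = 110 / 16.2 = 6.790 ≈ 6.8 days.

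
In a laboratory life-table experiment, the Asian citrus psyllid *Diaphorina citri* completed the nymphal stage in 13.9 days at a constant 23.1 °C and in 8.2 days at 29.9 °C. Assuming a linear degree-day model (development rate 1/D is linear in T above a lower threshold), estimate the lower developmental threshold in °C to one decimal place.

13.3 °C

Equal thermal constants: D₁(T₁ − T_b) = D₂(T₂ − T_b).
13.9·(23.1 − T_b) = 8.2·(29.9 − T_b)
T_b = (13.9·23.1 − 8.2·29.9) / (13.9 − 8.2) = 75.91 / 5.7 = 13.318 °C ≈ 13.3 °C.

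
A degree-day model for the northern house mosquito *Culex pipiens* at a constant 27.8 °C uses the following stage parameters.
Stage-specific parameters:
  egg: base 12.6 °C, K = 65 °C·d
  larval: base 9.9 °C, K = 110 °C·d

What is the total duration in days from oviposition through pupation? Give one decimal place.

egg: 65 / (27.8 − 12.6) = 65 / 15.2 = 4.276 d.
larval: 110 / (27.8 − 9.9) = 110 / 17.9 = 6.145 d.
Sum = 10.422 ≈ 10.4 days.

10.4 days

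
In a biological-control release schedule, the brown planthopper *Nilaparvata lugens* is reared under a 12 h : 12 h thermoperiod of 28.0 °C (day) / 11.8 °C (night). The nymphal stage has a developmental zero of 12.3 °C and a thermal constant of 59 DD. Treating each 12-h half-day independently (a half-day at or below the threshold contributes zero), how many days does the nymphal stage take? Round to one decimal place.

Day half: max(0, 28.0 − 12.3) × 0.5 = 15.7 × 0.5 = 7.85 DD.
Night half: max(0, 11.8 − 12.3) × 0.5 = 0.0 × 0.5 = 0.00 DD.
Per 24 h: 7.85 DD/day.
Duration = 59 / 7.85 = 7.516 ≈ 7.5 days.

7.5 days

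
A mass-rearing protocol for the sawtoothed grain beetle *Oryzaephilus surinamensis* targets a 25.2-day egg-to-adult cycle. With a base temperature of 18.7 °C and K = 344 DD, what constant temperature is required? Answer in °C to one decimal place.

Required daily accumulation = 344 / 25.2 = 13.651 DD/day.
T = T_base + 13.651 = 18.7 + 13.651 = 32.351 ≈ 32.4 °C.

32.4 °C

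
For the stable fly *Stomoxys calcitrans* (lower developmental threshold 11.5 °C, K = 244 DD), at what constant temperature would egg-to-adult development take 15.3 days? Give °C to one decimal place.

27.4 °C

Required daily accumulation = 244 / 15.3 = 15.948 DD/day.
T = T_base + 15.948 = 11.5 + 15.948 = 27.448 ≈ 27.4 °C.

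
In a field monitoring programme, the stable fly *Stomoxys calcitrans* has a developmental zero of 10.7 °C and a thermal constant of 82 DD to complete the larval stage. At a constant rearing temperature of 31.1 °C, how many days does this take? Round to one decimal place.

Daily accumulation = 31.1 − 10.7 = 20.4 DD/day.
Duration = 82 / 20.4 = 4.020 ≈ 4.0 days.

4.0 days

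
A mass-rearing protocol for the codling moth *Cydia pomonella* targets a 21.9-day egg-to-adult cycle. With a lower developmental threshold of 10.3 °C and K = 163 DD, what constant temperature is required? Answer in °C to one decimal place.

Required daily accumulation = 163 / 21.9 = 7.443 DD/day.
T = T_base + 7.443 = 10.3 + 7.443 = 17.743 ≈ 17.7 °C.

17.7 °C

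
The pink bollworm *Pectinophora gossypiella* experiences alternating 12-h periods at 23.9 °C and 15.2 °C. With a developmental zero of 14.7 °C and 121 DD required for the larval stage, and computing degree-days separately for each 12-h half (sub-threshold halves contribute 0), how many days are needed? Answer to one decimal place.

Day half: max(0, 23.9 − 14.7) × 0.5 = 9.2 × 0.5 = 4.60 DD.
Night half: max(0, 15.2 − 14.7) × 0.5 = 0.5 × 0.5 = 0.25 DD.
Per 24 h: 4.85 DD/day.
Duration = 121 / 4.85 = 24.948 ≈ 24.9 days.

24.9 days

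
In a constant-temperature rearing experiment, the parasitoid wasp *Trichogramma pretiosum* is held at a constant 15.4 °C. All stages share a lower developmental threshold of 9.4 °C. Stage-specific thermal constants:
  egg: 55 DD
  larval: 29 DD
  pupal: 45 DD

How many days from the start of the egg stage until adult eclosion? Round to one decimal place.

Daily accumulation at 15.4 °C = 15.4 − 9.4 = 6.0 DD/day.
Total K = 55 + 29 + 45 = 129 DD.
Total duration = 129 / 6.0 = 21.500 ≈ 21.5 days.

21.5 days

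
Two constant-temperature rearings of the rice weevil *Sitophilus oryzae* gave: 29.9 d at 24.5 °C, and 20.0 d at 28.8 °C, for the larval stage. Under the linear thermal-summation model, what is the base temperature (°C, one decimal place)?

15.8 °C

Linear rate model ⇒ the product D·(T − T_b) is constant across temperatures.
29.9·(24.5 − T_b) = 20.0·(28.8 − T_b)
T_b = (29.9·24.5 − 20.0·28.8) / (29.9 − 20.0) = 156.55 / 9.9 = 15.813 °C ≈ 15.8 °C.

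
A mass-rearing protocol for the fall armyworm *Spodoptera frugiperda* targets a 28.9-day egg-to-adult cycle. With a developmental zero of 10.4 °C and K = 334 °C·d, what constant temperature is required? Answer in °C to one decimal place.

22.0 °C

Required daily accumulation = 334 / 28.9 = 11.557 DD/day.
T = T_base + 11.557 = 10.4 + 11.557 = 21.957 ≈ 22.0 °C.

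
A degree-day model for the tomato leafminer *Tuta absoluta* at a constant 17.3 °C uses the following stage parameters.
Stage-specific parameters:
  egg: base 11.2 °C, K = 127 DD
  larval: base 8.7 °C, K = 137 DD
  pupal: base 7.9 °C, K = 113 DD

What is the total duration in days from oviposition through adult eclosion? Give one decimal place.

egg: 127 / (17.3 − 11.2) = 127 / 6.1 = 20.820 d.
larval: 137 / (17.3 − 8.7) = 137 / 8.6 = 15.930 d.
pupal: 113 / (17.3 − 7.9) = 113 / 9.4 = 12.021 d.
Sum = 48.771 ≈ 48.8 days.

48.8 days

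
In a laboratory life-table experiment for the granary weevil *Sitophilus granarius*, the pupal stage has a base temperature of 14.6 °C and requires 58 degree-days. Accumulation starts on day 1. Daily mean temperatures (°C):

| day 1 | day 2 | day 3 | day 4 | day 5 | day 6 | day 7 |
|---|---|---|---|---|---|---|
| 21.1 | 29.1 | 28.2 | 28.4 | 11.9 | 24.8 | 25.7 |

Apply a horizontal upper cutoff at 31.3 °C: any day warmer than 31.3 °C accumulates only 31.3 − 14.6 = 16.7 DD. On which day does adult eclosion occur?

Daily DD above 14.6 °C (capped at 16.7): 6.5, 14.5, 13.6, 13.8, 0.0, 10.2, 11.1.
Cumulative: 6.5, 21.0, 34.6, 48.4, 48.4, 58.6, 69.7.
The total first reaches 58 DD on day 6.

day 6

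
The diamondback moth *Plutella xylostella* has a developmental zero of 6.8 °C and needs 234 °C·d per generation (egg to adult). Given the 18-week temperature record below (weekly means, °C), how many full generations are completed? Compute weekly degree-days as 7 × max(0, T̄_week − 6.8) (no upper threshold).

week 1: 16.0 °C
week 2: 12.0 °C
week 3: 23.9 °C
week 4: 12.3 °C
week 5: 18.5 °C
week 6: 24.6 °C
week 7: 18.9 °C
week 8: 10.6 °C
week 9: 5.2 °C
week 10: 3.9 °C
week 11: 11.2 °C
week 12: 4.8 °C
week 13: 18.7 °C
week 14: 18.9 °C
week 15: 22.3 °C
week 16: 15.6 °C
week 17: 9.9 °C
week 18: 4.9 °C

4 generations

Weekly DD (7 × max(0, T̄ − 6.8)): 64.4, 36.4, 119.7, 38.5, 81.9, 124.6, 84.7, 26.6, 0.0, 0.0, 30.8, 0.0, 83.3, 84.7, 108.5, 61.6, 21.7, 0.0.
Season total = 967.4 DD.
Complete generations = ⌊967.4 / 234⌋ = 4.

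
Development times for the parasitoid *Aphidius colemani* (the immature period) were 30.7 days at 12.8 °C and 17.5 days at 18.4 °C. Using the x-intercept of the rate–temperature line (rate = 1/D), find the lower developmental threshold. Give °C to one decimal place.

5.4 °C

Under the model K = D·(T − T_b), so D₁·(T₁ − T_b) = D₂·(T₂ − T_b).
30.7·(12.8 − T_b) = 17.5·(18.4 − T_b)
T_b = (30.7·12.8 − 17.5·18.4) / (30.7 − 17.5) = 70.96 / 13.2 = 5.376 °C ≈ 5.4 °C.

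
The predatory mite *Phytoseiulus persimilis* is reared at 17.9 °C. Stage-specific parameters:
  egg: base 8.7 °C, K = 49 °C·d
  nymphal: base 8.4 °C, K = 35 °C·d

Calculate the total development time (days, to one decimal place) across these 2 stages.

9.0 days

egg: 49 / (17.9 − 8.7) = 49 / 9.2 = 5.326 d.
nymphal: 35 / (17.9 − 8.4) = 35 / 9.5 = 3.684 d.
Sum = 9.010 ≈ 9.0 days.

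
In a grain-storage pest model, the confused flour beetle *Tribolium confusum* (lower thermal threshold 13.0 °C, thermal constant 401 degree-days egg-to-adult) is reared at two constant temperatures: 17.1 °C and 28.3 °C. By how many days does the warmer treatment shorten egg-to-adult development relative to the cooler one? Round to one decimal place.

71.6 days

At 17.1 °C: 401 / (17.1 − 13.0) = 401 / 4.1 = 97.805 d.
At 28.3 °C: 401 / (28.3 − 13.0) = 401 / 15.3 = 26.209 d.
Difference = |97.805 − 26.209| = 71.596 ≈ 71.6 days.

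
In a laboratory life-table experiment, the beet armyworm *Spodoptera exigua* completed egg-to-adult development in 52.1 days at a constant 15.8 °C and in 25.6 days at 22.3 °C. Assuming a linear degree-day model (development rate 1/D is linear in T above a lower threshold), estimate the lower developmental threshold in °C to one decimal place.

9.5 °C

Linear rate model ⇒ the product D·(T − T_b) is constant across temperatures.
52.1·(15.8 − T_b) = 25.6·(22.3 − T_b)
T_b = (52.1·15.8 − 25.6·22.3) / (52.1 − 25.6) = 252.30 / 26.5 = 9.521 °C ≈ 9.5 °C.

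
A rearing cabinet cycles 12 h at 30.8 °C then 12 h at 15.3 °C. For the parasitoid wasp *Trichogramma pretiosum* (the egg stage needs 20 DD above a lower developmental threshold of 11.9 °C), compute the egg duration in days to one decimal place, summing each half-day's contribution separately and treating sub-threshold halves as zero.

Day half: max(0, 30.8 − 11.9) × 0.5 = 18.9 × 0.5 = 9.45 DD.
Night half: max(0, 15.3 − 11.9) × 0.5 = 3.4 × 0.5 = 1.70 DD.
Per 24 h: 11.15 DD/day.
Duration = 20 / 11.15 = 1.794 ≈ 1.8 days.

1.8 days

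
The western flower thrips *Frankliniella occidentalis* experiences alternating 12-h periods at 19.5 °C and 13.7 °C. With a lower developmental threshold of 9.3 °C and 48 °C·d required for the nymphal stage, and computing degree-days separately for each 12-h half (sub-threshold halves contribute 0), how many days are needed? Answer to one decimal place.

6.6 days

Day half: max(0, 19.5 − 9.3) × 0.5 = 10.2 × 0.5 = 5.10 DD.
Night half: max(0, 13.7 − 9.3) × 0.5 = 4.4 × 0.5 = 2.20 DD.
Per 24 h: 7.30 DD/day.
Duration = 48 / 7.30 = 6.575 ≈ 6.6 days.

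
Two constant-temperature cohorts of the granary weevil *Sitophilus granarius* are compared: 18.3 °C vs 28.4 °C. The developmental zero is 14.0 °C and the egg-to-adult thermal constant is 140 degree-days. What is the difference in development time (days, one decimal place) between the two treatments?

At 18.3 °C: 140 / (18.3 − 14.0) = 140 / 4.3 = 32.558 d.
At 28.4 °C: 140 / (28.4 − 14.0) = 140 / 14.4 = 9.722 d.
Difference = |32.558 − 9.722| = 22.836 ≈ 22.8 days.

22.8 days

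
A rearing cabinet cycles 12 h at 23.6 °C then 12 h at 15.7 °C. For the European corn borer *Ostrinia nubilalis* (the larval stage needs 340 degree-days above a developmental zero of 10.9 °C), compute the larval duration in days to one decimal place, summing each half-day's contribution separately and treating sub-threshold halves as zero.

Day half: max(0, 23.6 − 10.9) × 0.5 = 12.7 × 0.5 = 6.35 DD.
Night half: max(0, 15.7 − 10.9) × 0.5 = 4.8 × 0.5 = 2.40 DD.
Per 24 h: 8.75 DD/day.
Duration = 340 / 8.75 = 38.857 ≈ 38.9 days.

38.9 days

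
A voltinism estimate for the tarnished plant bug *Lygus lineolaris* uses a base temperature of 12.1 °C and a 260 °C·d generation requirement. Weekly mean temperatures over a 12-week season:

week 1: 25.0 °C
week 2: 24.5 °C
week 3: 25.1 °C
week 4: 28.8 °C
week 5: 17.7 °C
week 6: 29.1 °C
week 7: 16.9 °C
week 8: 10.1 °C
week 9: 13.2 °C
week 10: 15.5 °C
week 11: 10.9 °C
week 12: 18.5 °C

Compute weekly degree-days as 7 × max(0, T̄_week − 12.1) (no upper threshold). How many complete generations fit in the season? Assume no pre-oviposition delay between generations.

2 generations

Weekly DD (7 × max(0, T̄ − 12.1)): 90.3, 86.8, 91.0, 116.9, 39.2, 119.0, 33.6, 0.0, 7.7, 23.8, 0.0, 44.8.
Season total = 653.1 DD.
Complete generations = ⌊653.1 / 260⌋ = 2.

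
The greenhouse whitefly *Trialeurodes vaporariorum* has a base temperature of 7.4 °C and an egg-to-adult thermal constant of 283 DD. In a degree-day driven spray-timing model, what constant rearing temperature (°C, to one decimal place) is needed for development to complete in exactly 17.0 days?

24.0 °C

Required daily accumulation = 283 / 17.0 = 16.647 DD/day.
T = T_base + 16.647 = 7.4 + 16.647 = 24.047 ≈ 24.0 °C.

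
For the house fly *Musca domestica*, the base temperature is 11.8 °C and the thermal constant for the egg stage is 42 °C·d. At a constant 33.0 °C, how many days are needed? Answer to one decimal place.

Daily accumulation = 33.0 − 11.8 = 21.2 DD/day.
Duration = 42 / 21.2 = 1.981 ≈ 2.0 days.

2.0 days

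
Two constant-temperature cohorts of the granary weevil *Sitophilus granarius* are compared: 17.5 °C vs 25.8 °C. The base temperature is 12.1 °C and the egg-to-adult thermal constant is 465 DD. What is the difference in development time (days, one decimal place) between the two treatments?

52.2 days

At 17.5 °C: 465 / (17.5 − 12.1) = 465 / 5.4 = 86.111 d.
At 25.8 °C: 465 / (25.8 − 12.1) = 465 / 13.7 = 33.942 d.
Difference = |86.111 − 33.942| = 52.170 ≈ 52.2 days.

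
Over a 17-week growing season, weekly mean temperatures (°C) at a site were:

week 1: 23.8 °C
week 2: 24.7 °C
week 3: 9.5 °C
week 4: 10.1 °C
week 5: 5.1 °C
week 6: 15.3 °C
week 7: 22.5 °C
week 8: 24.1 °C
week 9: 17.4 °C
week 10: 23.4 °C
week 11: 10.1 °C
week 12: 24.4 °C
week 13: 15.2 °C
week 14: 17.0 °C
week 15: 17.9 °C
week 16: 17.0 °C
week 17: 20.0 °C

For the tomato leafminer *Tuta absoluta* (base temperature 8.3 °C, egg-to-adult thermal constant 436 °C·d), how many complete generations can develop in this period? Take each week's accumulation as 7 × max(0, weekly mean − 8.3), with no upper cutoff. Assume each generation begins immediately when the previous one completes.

2 generations

Weekly DD (7 × max(0, T̄ − 8.3)): 108.5, 114.8, 8.4, 12.6, 0.0, 49.0, 99.4, 110.6, 63.7, 105.7, 12.6, 112.7, 48.3, 60.9, 67.2, 60.9, 81.9.
Season total = 1117.2 DD.
Complete generations = ⌊1117.2 / 436⌋ = 2.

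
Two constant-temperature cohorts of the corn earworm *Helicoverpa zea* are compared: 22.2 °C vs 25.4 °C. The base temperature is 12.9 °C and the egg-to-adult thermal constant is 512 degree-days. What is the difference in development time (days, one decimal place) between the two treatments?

At 22.2 °C: 512 / (22.2 − 12.9) = 512 / 9.3 = 55.054 d.
At 25.4 °C: 512 / (25.4 − 12.9) = 512 / 12.5 = 40.960 d.
Difference = |55.054 − 40.960| = 14.094 ≈ 14.1 days.

14.1 days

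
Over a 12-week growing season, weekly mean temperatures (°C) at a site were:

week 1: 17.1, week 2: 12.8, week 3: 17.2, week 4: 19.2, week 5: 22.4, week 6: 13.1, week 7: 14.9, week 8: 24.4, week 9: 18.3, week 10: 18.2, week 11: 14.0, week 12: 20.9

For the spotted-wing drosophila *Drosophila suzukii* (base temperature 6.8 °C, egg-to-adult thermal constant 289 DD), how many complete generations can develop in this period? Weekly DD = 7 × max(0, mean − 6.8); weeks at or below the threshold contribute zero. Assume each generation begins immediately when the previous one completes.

Weekly DD (7 × max(0, T̄ − 6.8)): 72.1, 42.0, 72.8, 86.8, 109.2, 44.1, 56.7, 123.2, 80.5, 79.8, 50.4, 98.7.
Season total = 916.3 DD.
Complete generations = ⌊916.3 / 289⌋ = 3.

3 generations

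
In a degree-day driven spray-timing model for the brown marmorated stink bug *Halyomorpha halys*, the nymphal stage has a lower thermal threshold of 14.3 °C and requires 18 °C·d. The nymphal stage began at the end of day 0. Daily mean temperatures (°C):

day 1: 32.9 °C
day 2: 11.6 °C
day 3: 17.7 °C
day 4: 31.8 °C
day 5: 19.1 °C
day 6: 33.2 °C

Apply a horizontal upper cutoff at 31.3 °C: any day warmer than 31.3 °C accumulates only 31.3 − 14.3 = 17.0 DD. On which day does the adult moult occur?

Daily DD above 14.3 °C (capped at 17.0): 17.0, 0.0, 3.4, 17.0, 4.8, 17.0.
Cumulative: 17.0, 17.0, 20.4, 37.4, 42.2, 59.2.
The total first reaches 18 DD on day 3.

day 3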